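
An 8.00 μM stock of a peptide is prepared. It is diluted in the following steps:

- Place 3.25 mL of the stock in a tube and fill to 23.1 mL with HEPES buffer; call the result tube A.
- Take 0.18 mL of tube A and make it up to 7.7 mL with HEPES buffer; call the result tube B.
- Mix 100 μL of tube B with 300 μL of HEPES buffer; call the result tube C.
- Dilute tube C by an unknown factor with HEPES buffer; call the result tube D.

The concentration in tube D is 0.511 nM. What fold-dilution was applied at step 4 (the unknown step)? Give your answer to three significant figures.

12.9-fold

Step 1: 3.25 mL brought to 23.1 mL → factor 23.1/3.25 = 7.1077
Step 2: 0.18 mL brought to 7.7 mL → factor 7.7/0.18 = 42.778
Step 3: 100 μL + 300 μL = 400 μL total → factor 400/100 = 4
Step 4: unknown factor x
Product of known-step factors = 1216.2
Overall factor = 8.00 μM / (0.511 nM) = 15656
x = 15656 / 1216.2 = 12.9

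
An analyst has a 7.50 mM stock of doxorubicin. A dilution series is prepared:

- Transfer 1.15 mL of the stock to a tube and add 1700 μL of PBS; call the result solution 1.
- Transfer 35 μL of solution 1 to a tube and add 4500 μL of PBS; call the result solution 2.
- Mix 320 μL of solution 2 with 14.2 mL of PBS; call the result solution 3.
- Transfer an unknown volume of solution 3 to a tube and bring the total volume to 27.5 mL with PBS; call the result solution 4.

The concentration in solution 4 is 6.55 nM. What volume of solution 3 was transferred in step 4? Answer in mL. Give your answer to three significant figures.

Step 1: 1.15 mL + 1700 μL = 2.85 mL total → factor 2.85/1.15 = 2.4783
Step 2: 35 μL + 4500 μL = 4535 μL total → factor 4535/35 = 129.57
Step 3: 320 μL + 14.2 mL = 14520 μL total → factor 14520/320 = 45.375
Step 4: v brought to 27.5 mL → factor = 27.5 mL/v
Product of known-step factors = 14570
Overall factor = 7.50 mM / (6.55 nM) = 1.145 × 10^6
Step-4 factor = 1.145 × 10^6 / 14570 = 78.586
v = 27.5 mL / 78.586 = 0.350 mL

0.350 mL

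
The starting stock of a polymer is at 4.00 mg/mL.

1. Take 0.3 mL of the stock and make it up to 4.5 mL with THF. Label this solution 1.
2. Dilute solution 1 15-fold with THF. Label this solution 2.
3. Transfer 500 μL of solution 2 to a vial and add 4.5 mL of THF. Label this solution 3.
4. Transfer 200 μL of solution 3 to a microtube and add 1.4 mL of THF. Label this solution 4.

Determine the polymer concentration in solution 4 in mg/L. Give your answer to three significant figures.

Step 1: 0.3 mL brought to 4.5 mL → factor 4.5/0.3 = 15
Step 2: 15-fold → factor 15
Step 3: 500 μL + 4.5 mL = 5000 μL total → factor 5000/500 = 10
Step 4: 200 μL + 1.4 mL = 1600 μL total → factor 1600/200 = 8
Overall dilution factor = 15 × 15 × 10 × 8 = 18000
Final = 4.00 mg/mL / 18000 = 0.0002222 mg/mL = 0.222 mg/L

0.222 mg/L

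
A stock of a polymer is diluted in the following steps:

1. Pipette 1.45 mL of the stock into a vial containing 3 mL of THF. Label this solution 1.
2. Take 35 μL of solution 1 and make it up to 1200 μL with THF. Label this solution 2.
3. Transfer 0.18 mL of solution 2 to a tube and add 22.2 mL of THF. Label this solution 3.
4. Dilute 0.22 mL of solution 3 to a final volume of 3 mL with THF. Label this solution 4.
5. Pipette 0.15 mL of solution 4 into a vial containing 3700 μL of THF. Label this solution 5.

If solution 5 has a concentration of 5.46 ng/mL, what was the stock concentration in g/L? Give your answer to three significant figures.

25.0 g/L

Step 1: 1.45 mL + 3 mL = 4.45 mL total → factor 4.45/1.45 = 3.069
Step 2: 35 μL brought to 1200 μL → factor 1200/35 = 34.286
Step 3: 0.18 mL + 22.2 mL = 22.38 mL total → factor 22.38/0.18 = 124.33
Step 4: 0.22 mL brought to 3 mL → factor 3/0.22 = 13.636
Step 5: 0.15 mL + 3700 μL = 3.85 mL total → factor 3.85/0.15 = 25.667
Overall dilution factor = 3.069 × 34.286 × 124.33 × 13.636 × 25.667 = 4.5789 × 10^6
Stock = 5.46 ng/mL × 4.5789 × 10^6 = 2.500 × 10^7 ng/mL = 25.0 g/L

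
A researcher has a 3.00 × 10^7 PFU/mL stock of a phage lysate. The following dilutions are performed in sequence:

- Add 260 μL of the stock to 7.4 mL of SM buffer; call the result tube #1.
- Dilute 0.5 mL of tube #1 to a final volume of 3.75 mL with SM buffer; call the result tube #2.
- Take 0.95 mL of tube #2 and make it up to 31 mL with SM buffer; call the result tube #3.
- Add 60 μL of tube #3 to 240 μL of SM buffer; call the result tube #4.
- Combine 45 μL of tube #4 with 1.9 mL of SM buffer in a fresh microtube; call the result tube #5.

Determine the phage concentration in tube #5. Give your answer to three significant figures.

19.3 PFU/mL

Step 1: 260 μL + 7.4 mL = 7660 μL total → factor 7660/260 = 29.462
Step 2: 0.5 mL brought to 3.75 mL → factor 3.75/0.5 = 7.5
Step 3: 0.95 mL brought to 31 mL → factor 31/0.95 = 32.632
Step 4: 60 μL + 240 μL = 300 μL total → factor 300/60 = 5
Step 5: 45 μL + 1.9 mL = 1945 μL total → factor 1945/45 = 43.222
Overall dilution factor = 29.462 × 7.5 × 32.632 × 5 × 43.222 = 1.5582 × 10^6
Final = 3.00 × 10^7 PFU/mL / 1.5582 × 10^6 = 19.3 PFU/mL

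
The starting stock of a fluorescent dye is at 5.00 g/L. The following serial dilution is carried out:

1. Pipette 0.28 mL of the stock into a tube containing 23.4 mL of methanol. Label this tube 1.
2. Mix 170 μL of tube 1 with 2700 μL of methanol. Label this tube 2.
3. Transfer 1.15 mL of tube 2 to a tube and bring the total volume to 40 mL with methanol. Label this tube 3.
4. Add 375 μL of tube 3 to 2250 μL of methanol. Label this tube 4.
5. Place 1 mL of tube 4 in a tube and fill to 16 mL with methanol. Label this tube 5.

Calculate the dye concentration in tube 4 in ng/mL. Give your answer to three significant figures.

Step 1: 0.28 mL + 23.4 mL = 23.68 mL total → factor 23.68/0.28 = 84.571
Step 2: 170 μL + 2700 μL = 2870 μL total → factor 2870/170 = 16.882
Step 3: 1.15 mL brought to 40 mL → factor 40/1.15 = 34.783
Step 4: 375 μL + 2250 μL = 2625 μL total → factor 2625/375 = 7
Dilution factor through tube 4 = 84.571 × 16.882 × 34.783 × 7 = 3.4763 × 10^5
[tube 4] = 5.00 g/L / 3.4763 × 10^5 = 1.438 × 10^-5 g/L = 14.4 ng/mL

14.4 ng/mL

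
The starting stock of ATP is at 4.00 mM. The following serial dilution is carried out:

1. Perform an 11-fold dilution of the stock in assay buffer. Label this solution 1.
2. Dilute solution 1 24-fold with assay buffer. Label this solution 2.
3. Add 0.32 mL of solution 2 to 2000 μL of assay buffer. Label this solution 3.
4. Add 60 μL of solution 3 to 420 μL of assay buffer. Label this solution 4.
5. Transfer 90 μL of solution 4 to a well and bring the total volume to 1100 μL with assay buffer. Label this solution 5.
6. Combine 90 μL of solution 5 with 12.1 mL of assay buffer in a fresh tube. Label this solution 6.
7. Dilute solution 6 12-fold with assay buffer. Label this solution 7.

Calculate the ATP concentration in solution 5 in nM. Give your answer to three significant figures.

21.4 nM

Step 1: 11-fold → factor 11
Step 2: 24-fold → factor 24
Step 3: 0.32 mL + 2000 μL = 2.32 mL total → factor 2.32/0.32 = 7.25
Step 4: 60 μL + 420 μL = 480 μL total → factor 480/60 = 8
Step 5: 90 μL brought to 1100 μL → factor 1100/90 = 12.222
Dilution factor through solution 5 = 11 × 24 × 7.25 × 8 × 12.222 = 1.8715 × 10^5
[solution 5] = 4.00 mM / 1.8715 × 10^5 = 2.137 × 10^-5 mM = 21.4 nM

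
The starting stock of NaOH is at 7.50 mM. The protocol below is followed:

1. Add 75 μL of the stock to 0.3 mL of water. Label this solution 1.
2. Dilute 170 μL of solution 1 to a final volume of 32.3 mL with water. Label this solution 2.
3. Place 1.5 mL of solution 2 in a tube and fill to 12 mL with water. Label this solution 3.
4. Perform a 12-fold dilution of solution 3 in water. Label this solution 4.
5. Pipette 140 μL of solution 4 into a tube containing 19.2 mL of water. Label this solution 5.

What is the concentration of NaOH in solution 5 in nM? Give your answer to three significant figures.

0.595 nM

Step 1: 75 μL + 0.3 mL = 375 μL total → factor 375/75 = 5
Step 2: 170 μL brought to 32.3 mL → factor 32300/170 = 190
Step 3: 1.5 mL brought to 12 mL → factor 12/1.5 = 8
Step 4: 12-fold → factor 12
Step 5: 140 μL + 19.2 mL = 19340 μL total → factor 19340/140 = 138.14
Overall dilution factor = 5 × 190 × 8 × 12 × 138.14 = 1.2599 × 10^7
Final = 7.50 mM / 1.2599 × 10^7 = 5.953 × 10^-7 mM = 0.595 nM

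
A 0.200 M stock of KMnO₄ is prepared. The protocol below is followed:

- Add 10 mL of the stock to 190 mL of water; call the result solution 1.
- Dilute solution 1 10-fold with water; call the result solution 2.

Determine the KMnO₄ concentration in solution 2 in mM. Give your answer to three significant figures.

1.00 mM

Step 1: 10 mL + 190 mL = 200 mL total → factor 200/10 = 20
Step 2: 10-fold → factor 10
Overall dilution factor = 20 × 10 = 200
Final = 0.200 M / 200 = 0.001000 M = 1.00 mM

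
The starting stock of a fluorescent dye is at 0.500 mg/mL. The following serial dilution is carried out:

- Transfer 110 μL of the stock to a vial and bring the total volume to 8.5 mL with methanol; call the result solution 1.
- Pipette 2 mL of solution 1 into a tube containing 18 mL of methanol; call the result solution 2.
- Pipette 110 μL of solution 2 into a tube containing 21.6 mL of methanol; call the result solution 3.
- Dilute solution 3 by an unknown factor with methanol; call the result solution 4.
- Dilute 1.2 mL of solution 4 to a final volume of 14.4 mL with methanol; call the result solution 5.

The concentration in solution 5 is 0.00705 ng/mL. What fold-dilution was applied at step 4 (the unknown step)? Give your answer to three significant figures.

Step 1: 110 μL brought to 8.5 mL → factor 8500/110 = 77.273
Step 2: 2 mL + 18 mL = 20 mL total → factor 20/2 = 10
Step 3: 110 μL + 21.6 mL = 21710 μL total → factor 21710/110 = 197.36
Step 4: unknown factor x
Step 5: 1.2 mL brought to 14.4 mL → factor 14.4/1.2 = 12
Product of known-step factors = 1.8301 × 10^6
Overall factor = 0.500 mg/mL / (0.00705 ng/mL) = 7.0922 × 10^7
x = 7.0922 × 10^7 / 1.8301 × 10^6 = 38.8

38.8-fold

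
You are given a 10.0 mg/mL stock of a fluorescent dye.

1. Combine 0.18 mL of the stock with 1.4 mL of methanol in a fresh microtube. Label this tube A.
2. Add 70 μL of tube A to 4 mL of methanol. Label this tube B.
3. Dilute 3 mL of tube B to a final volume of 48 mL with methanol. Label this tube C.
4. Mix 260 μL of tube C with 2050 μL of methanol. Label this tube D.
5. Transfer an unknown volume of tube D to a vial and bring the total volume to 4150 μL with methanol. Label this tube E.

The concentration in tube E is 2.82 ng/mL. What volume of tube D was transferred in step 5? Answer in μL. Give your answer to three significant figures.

Step 1: 0.18 mL + 1.4 mL = 1.58 mL total → factor 1.58/0.18 = 8.7778
Step 2: 70 μL + 4 mL = 4070 μL total → factor 4070/70 = 58.143
Step 3: 3 mL brought to 48 mL → factor 48/3 = 16
Step 4: 260 μL + 2050 μL = 2310 μL total → factor 2310/260 = 8.8846
Step 5: v brought to 4150 μL → factor = 4150 μL/v
Product of known-step factors = 72550
Overall factor = 10.0 mg/mL / (2.82 ng/mL) = 3.5461 × 10^6
Step-5 factor = 3.5461 × 10^6 / 72550 = 48.878
v = 4150 μL / 48.878 = 84.9 μL

84.9 μL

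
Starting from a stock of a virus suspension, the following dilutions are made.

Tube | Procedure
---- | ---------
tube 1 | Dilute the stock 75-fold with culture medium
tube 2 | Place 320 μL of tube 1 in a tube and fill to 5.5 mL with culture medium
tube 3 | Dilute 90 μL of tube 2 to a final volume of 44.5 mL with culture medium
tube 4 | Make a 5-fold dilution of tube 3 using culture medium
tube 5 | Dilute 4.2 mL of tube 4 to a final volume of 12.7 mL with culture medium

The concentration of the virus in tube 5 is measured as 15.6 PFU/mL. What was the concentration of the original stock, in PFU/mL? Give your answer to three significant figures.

Step 1: 75-fold → factor 75
Step 2: 320 μL brought to 5.5 mL → factor 5500/320 = 17.188
Step 3: 90 μL brought to 44.5 mL → factor 44500/90 = 494.44
Step 4: 5-fold → factor 5
Step 5: 4.2 mL brought to 12.7 mL → factor 12.7/4.2 = 3.0238
Overall dilution factor = 75 × 17.188 × 494.44 × 5 × 3.0238 = 9.6364 × 10^6
Stock = 15.6 PFU/mL × 9.6364 × 10^6 = 1.50 × 10^8 PFU/mL

1.50 × 10^8 PFU/mL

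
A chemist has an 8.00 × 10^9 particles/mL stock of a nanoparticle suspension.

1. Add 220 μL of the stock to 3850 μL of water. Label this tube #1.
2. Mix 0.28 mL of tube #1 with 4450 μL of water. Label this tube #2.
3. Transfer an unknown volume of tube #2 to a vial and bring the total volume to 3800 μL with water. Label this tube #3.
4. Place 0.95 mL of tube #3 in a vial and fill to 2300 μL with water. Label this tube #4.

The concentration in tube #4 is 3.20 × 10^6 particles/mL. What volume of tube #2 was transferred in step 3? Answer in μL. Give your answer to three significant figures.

Step 1: 220 μL + 3850 μL = 4070 μL total → factor 4070/220 = 18.5
Step 2: 0.28 mL + 4450 μL = 4.73 mL total → factor 4.73/0.28 = 16.893
Step 3: v brought to 3800 μL → factor = 3800 μL/v
Step 4: 0.95 mL brought to 2300 μL → factor 2.3/0.95 = 2.4211
Product of known-step factors = 756.62
Overall factor = 8.00 × 10^9 particles/mL / (3.20 × 10^6 particles/mL) = 2500
Step-3 factor = 2500 / 756.62 = 3.3042
v = 3800 μL / 3.3042 = 1.15 × 10^3 μL

1.15 × 10^3 μL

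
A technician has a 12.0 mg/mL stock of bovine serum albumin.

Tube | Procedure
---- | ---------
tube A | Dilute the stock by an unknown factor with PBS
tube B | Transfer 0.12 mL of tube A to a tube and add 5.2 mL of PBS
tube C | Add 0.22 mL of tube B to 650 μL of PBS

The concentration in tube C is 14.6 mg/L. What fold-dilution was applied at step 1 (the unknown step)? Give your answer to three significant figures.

4.69-fold

Step 1: unknown factor x
Step 2: 0.12 mL + 5.2 mL = 5.32 mL total → factor 5.32/0.12 = 44.333
Step 3: 0.22 mL + 650 μL = 0.87 mL total → factor 0.87/0.22 = 3.9545
Product of known-step factors = 175.32
Overall factor = 12.0 mg/mL / (14.6 mg/L) = 821.92
x = 821.92 / 175.32 = 4.69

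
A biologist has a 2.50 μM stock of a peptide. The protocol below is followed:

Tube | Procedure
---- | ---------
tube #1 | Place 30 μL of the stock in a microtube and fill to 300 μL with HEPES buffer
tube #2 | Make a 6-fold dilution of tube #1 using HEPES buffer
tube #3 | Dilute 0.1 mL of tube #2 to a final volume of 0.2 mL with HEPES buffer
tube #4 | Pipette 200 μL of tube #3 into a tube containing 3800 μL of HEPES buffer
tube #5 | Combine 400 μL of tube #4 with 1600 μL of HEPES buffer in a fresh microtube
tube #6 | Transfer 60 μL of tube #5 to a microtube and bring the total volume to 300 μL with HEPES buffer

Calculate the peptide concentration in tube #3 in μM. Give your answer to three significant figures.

0.0208 μM

Step 1: 30 μL brought to 300 μL → factor 300/30 = 10
Step 2: 6-fold → factor 6
Step 3: 0.1 mL brought to 0.2 mL → factor 0.2/0.1 = 2
Dilution factor through tube #3 = 10 × 6 × 2 = 120
[tube #3] = 2.50 μM / 120 = 0.0208 μM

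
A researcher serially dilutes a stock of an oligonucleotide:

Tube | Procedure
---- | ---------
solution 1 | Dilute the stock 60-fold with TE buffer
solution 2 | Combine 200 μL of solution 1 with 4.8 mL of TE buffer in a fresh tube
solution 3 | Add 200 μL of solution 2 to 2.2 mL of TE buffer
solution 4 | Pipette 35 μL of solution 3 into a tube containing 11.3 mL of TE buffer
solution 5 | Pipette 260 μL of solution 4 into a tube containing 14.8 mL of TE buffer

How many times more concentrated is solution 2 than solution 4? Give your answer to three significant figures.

3.89 × 10^3

Step 1: 60-fold → factor 60
Step 2: 200 μL + 4.8 mL = 5000 μL total → factor 5000/200 = 25
Step 3: 200 μL + 2.2 mL = 2400 μL total → factor 2400/200 = 12
Step 4: 35 μL + 11.3 mL = 11335 μL total → factor 11335/35 = 323.86
Dilution factor to solution 2 = 1500; to solution 4 = 5.8294 × 10^6
[solution 2]/[solution 4] = (factor to solution 4)/(factor to solution 2) = 5.8294 × 10^6/1500 = 3.89 × 10^3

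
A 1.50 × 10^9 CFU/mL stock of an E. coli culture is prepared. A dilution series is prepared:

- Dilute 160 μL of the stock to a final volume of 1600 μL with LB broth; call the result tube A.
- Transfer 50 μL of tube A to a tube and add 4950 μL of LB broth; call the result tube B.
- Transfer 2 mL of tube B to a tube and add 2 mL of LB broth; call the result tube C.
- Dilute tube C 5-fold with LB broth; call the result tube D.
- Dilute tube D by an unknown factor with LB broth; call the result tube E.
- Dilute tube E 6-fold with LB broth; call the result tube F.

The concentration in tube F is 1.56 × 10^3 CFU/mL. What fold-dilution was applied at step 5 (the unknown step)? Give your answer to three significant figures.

Step 1: 160 μL brought to 1600 μL → factor 1600/160 = 10
Step 2: 50 μL + 4950 μL = 5000 μL total → factor 5000/50 = 100
Step 3: 2 mL + 2 mL = 4 mL total → factor 4/2 = 2
Step 4: 5-fold → factor 5
Step 5: unknown factor x
Step 6: 6-fold → factor 6
Product of known-step factors = 60000
Overall factor = 1.50 × 10^9 CFU/mL / (1.56 × 10^3 CFU/mL) = 9.6154 × 10^5
x = 9.6154 × 10^5 / 60000 = 16.0

16.0-fold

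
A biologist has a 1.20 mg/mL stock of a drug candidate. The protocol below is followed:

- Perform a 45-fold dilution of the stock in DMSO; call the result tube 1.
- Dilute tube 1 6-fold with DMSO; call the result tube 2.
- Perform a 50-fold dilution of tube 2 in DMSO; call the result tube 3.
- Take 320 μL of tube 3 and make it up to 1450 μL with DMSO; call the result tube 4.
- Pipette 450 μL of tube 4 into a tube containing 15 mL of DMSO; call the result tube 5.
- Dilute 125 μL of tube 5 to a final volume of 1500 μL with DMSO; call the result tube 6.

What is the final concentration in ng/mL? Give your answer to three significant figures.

0.0476 ng/mL

Step 1: 45-fold → factor 45
Step 2: 6-fold → factor 6
Step 3: 50-fold → factor 50
Step 4: 320 μL brought to 1450 μL → factor 1450/320 = 4.5312
Step 5: 450 μL + 15 mL = 15450 μL total → factor 15450/450 = 34.333
Step 6: 125 μL brought to 1500 μL → factor 1500/125 = 12
Overall dilution factor = 45 × 6 × 50 × 4.5312 × 34.333 × 12 = 2.5203 × 10^7
Final = 1.20 mg/mL / 2.5203 × 10^7 = 4.761 × 10^-8 mg/mL = 0.0476 ng/mL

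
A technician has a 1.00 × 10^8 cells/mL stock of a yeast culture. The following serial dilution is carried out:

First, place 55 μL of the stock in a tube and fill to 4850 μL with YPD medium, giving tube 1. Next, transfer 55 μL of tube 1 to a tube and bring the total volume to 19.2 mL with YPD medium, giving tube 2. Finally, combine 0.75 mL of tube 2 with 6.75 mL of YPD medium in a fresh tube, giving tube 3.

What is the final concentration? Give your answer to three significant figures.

Step 1: 55 μL brought to 4850 μL → factor 4850/55 = 88.182
Step 2: 55 μL brought to 19.2 mL → factor 19200/55 = 349.09
Step 3: 0.75 mL + 6.75 mL = 7.5 mL total → factor 7.5/0.75 = 10
Overall dilution factor = 88.182 × 349.09 × 10 = 3.0783 × 10^5
Final = 1.00 × 10^8 cells/mL / 3.0783 × 10^5 = 325 cells/mL

325 cells/mL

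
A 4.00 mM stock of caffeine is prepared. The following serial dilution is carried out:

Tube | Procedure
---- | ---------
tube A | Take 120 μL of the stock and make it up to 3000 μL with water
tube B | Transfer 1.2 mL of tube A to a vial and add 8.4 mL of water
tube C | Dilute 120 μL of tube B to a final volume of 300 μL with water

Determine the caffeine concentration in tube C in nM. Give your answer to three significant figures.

8.00 × 10^3 nM

Step 1: 120 μL brought to 3000 μL → factor 3000/120 = 25
Step 2: 1.2 mL + 8.4 mL = 9.6 mL total → factor 9.6/1.2 = 8
Step 3: 120 μL brought to 300 μL → factor 300/120 = 2.5
Overall dilution factor = 25 × 8 × 2.5 = 500
Final = 4.00 mM / 500 = 0.008000 mM = 8.00 × 10^3 nM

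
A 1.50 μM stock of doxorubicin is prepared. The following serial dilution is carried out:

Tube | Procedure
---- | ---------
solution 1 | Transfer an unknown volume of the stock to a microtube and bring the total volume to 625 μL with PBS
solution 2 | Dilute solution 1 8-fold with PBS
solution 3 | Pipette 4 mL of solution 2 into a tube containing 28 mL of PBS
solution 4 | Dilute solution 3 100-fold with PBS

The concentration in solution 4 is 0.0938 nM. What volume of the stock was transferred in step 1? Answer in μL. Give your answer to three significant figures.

Step 1: v brought to 625 μL → factor = 625 μL/v
Step 2: 8-fold → factor 8
Step 3: 4 mL + 28 mL = 32 mL total → factor 32/4 = 8
Step 4: 100-fold → factor 100
Product of known-step factors = 6400
Overall factor = 1.50 μM / (0.0938 nM) = 15991
Step-1 factor = 15991 / 6400 = 2.4987
v = 625 μL / 2.4987 = 250 μL

250 μL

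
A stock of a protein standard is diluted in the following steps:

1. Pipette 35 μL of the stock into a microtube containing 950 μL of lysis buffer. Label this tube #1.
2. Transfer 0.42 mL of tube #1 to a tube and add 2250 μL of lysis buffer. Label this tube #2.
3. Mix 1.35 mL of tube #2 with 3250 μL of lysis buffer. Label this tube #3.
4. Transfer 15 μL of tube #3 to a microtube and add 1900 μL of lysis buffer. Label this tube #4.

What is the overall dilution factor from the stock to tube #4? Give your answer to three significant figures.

Step 1: 35 μL + 950 μL = 985 μL total → factor 985/35 = 28.143
Step 2: 0.42 mL + 2250 μL = 2.67 mL total → factor 2.67/0.42 = 6.3571
Step 3: 1.35 mL + 3250 μL = 4.6 mL total → factor 4.6/1.35 = 3.4074
Step 4: 15 μL + 1900 μL = 1915 μL total → factor 1915/15 = 127.67
Overall dilution factor = 28.143 × 6.3571 × 3.4074 × 127.67 = 77827

7.78 × 10^4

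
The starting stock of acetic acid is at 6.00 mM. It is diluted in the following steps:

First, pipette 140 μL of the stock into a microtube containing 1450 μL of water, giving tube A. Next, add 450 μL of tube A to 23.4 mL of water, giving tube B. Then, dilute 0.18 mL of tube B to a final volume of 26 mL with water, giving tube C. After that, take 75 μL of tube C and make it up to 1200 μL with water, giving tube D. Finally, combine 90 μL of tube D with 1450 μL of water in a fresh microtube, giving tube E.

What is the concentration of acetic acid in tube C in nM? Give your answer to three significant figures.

Step 1: 140 μL + 1450 μL = 1590 μL total → factor 1590/140 = 11.357
Step 2: 450 μL + 23.4 mL = 23850 μL total → factor 23850/450 = 53
Step 3: 0.18 mL brought to 26 mL → factor 26/0.18 = 144.44
Dilution factor through tube C = 11.357 × 53 × 144.44 = 86945
[tube C] = 6.00 mM / 86945 = 6.901 × 10^-5 mM = 69.0 nM

69.0 nM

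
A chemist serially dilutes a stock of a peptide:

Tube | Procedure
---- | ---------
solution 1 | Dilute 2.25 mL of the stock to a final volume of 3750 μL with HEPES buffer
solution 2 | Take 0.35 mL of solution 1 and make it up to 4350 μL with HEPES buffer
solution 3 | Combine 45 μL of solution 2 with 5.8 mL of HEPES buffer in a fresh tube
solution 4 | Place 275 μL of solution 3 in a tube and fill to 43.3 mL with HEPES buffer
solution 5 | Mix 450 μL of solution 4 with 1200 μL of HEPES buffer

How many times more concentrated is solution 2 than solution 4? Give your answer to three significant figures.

2.05 × 10^4

Step 1: 2.25 mL brought to 3750 μL → factor 3.75/2.25 = 1.6667
Step 2: 0.35 mL brought to 4350 μL → factor 4.35/0.35 = 12.429
Step 3: 45 μL + 5.8 mL = 5845 μL total → factor 5845/45 = 129.89
Step 4: 275 μL brought to 43.3 mL → factor 43300/275 = 157.45
Dilution factor to solution 2 = 20.714; to solution 4 = 4.2364 × 10^5
[solution 2]/[solution 4] = (factor to solution 4)/(factor to solution 2) = 4.2364 × 10^5/20.714 = 2.05 × 10^4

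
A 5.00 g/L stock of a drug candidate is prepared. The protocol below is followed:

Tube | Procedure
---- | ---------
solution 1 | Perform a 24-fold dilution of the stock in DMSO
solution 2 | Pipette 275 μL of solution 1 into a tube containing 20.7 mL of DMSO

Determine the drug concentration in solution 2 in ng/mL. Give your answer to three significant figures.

2.73 × 10^3 ng/mL

Step 1: 24-fold → factor 24
Step 2: 275 μL + 20.7 mL = 20975 μL total → factor 20975/275 = 76.273
Overall dilution factor = 24 × 76.273 = 1830.5
Final = 5.00 g/L / 1830.5 = 0.002731 g/L = 2.73 × 10^3 ng/mL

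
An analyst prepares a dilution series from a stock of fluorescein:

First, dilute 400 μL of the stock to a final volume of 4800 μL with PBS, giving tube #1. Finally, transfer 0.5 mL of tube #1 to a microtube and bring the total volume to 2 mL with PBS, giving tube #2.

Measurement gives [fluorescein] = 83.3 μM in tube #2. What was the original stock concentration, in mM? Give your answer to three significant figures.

4.00 mM

Step 1: 400 μL brought to 4800 μL → factor 4800/400 = 12
Step 2: 0.5 mL brought to 2 mL → factor 2/0.5 = 4
Overall dilution factor = 12 × 4 = 48
Stock = 83.3 μM × 48 = 3998 μM = 4.00 mM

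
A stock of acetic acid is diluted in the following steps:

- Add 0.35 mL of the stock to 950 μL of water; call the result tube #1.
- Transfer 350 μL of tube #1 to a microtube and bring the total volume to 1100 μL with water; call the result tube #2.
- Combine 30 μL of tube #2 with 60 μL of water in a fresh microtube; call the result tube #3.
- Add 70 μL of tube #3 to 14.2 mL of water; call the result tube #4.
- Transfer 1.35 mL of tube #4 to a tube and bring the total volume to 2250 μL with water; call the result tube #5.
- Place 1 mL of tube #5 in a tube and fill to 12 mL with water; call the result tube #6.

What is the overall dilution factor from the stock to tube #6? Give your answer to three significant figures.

1.43 × 10^5

Step 1: 0.35 mL + 950 μL = 1.3 mL total → factor 1.3/0.35 = 3.7143
Step 2: 350 μL brought to 1100 μL → factor 1100/350 = 3.1429
Step 3: 30 μL + 60 μL = 90 μL total → factor 90/30 = 3
Step 4: 70 μL + 14.2 mL = 14270 μL total → factor 14270/70 = 203.86
Step 5: 1.35 mL brought to 2250 μL → factor 2.25/1.35 = 1.6667
Step 6: 1 mL brought to 12 mL → factor 12/1 = 12
Overall dilution factor = 3.7143 × 3.1429 × 3 × 203.86 × 1.6667 × 12 = 1.4278 × 10^5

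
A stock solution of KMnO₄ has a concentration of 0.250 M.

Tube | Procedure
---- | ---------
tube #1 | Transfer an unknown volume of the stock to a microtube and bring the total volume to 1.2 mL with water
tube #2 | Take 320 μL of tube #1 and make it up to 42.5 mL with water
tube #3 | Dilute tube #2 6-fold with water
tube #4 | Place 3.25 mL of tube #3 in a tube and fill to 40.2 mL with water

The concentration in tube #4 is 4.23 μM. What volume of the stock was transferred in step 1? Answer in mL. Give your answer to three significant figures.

Step 1: v brought to 1.2 mL → factor = 1.2 mL/v
Step 2: 320 μL brought to 42.5 mL → factor 42500/320 = 132.81
Step 3: 6-fold → factor 6
Step 4: 3.25 mL brought to 40.2 mL → factor 40.2/3.25 = 12.369
Product of known-step factors = 9856.7
Overall factor = 0.250 M / (4.23 μM) = 59102
Step-1 factor = 59102 / 9856.7 = 5.9961
v = 1.2 mL / 5.9961 = 0.200 mL

0.200 mL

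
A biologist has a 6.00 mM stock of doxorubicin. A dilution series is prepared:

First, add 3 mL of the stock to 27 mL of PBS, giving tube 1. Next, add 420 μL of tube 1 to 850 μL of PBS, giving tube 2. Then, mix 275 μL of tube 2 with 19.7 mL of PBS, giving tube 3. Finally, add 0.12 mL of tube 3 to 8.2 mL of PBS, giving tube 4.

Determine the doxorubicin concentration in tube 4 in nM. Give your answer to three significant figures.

39.4 nM

Step 1: 3 mL + 27 mL = 30 mL total → factor 30/3 = 10
Step 2: 420 μL + 850 μL = 1270 μL total → factor 1270/420 = 3.0238
Step 3: 275 μL + 19.7 mL = 19975 μL total → factor 19975/275 = 72.636
Step 4: 0.12 mL + 8.2 mL = 8.32 mL total → factor 8.32/0.12 = 69.333
Overall dilution factor = 10 × 3.0238 × 72.636 × 69.333 = 1.5228 × 10^5
Final = 6.00 mM / 1.5228 × 10^5 = 3.940 × 10^-5 mM = 39.4 nM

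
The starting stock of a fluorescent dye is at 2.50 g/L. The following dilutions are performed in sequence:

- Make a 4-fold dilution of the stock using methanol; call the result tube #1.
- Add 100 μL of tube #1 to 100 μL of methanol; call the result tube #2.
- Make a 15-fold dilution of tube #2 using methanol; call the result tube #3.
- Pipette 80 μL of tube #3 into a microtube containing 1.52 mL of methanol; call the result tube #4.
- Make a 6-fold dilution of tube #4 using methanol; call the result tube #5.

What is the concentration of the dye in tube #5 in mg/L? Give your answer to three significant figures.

Step 1: 4-fold → factor 4
Step 2: 100 μL + 100 μL = 200 μL total → factor 200/100 = 2
Step 3: 15-fold → factor 15
Step 4: 80 μL + 1.52 mL = 1600 μL total → factor 1600/80 = 20
Step 5: 6-fold → factor 6
Overall dilution factor = 4 × 2 × 15 × 20 × 6 = 14400
Final = 2.50 g/L / 14400 = 0.0001736 g/L = 0.174 mg/L

0.174 mg/L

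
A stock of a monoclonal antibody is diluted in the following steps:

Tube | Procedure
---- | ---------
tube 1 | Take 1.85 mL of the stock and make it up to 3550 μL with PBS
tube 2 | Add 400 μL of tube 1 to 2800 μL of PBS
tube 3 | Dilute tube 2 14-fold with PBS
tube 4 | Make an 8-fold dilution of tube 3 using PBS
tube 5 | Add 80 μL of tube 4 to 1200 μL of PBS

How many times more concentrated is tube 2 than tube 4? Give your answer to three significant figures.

Step 1: 1.85 mL brought to 3550 μL → factor 3.55/1.85 = 1.9189
Step 2: 400 μL + 2800 μL = 3200 μL total → factor 3200/400 = 8
Step 3: 14-fold → factor 14
Step 4: 8-fold → factor 8
Dilution factor to tube 2 = 15.351; to tube 4 = 1719.4
[tube 2]/[tube 4] = (factor to tube 4)/(factor to tube 2) = 1719.4/15.351 = 112

112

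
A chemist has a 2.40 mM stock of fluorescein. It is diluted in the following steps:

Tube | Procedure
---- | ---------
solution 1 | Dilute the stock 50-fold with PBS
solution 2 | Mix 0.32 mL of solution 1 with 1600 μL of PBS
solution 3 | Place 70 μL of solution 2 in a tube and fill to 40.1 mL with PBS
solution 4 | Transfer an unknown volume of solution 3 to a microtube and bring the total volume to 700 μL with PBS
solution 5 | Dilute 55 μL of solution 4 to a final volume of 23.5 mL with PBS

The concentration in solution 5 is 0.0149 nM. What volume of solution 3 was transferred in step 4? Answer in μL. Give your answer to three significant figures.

319 μL

Step 1: 50-fold → factor 50
Step 2: 0.32 mL + 1600 μL = 1.92 mL total → factor 1.92/0.32 = 6
Step 3: 70 μL brought to 40.1 mL → factor 40100/70 = 572.86
Step 4: v brought to 700 μL → factor = 700 μL/v
Step 5: 55 μL brought to 23.5 mL → factor 23500/55 = 427.27
Product of known-step factors = 7.343 × 10^7
Overall factor = 2.40 mM / (0.0149 nM) = 1.6107 × 10^8
Step-4 factor = 1.6107 × 10^8 / 7.343 × 10^7 = 2.1936
v = 700 μL / 2.1936 = 319 μL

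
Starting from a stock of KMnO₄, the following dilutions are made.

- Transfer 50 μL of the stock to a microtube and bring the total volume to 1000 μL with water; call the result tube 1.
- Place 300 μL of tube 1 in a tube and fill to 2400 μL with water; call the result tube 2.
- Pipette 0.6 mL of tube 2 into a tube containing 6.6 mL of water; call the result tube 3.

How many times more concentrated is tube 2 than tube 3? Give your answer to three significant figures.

12.0

Step 1: 50 μL brought to 1000 μL → factor 1000/50 = 20
Step 2: 300 μL brought to 2400 μL → factor 2400/300 = 8
Step 3: 0.6 mL + 6.6 mL = 7.2 mL total → factor 7.2/0.6 = 12
Dilution factor to tube 2 = 160; to tube 3 = 1920
[tube 2]/[tube 3] = (factor to tube 3)/(factor to tube 2) = 1920/160 = 12.0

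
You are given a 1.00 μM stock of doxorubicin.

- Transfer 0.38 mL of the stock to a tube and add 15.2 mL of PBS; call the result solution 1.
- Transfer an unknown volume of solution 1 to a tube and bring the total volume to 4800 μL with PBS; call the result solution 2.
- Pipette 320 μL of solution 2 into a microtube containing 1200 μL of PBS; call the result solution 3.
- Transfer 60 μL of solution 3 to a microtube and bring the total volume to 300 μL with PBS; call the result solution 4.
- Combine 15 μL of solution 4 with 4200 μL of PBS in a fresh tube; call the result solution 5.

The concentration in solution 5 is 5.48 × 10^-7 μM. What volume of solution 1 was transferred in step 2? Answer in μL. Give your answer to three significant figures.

Step 1: 0.38 mL + 15.2 mL = 15.58 mL total → factor 15.58/0.38 = 41
Step 2: v brought to 4800 μL → factor = 4800 μL/v
Step 3: 320 μL + 1200 μL = 1520 μL total → factor 1520/320 = 4.75
Step 4: 60 μL brought to 300 μL → factor 300/60 = 5
Step 5: 15 μL + 4200 μL = 4215 μL total → factor 4215/15 = 281
Product of known-step factors = 2.7362 × 10^5
Overall factor = 1.00 μM / (5.48 × 10^-7 μM) = 1.8248 × 10^6
Step-2 factor = 1.8248 × 10^6 / 2.7362 × 10^5 = 6.6691
v = 4800 μL / 6.6691 = 720 μL

720 μL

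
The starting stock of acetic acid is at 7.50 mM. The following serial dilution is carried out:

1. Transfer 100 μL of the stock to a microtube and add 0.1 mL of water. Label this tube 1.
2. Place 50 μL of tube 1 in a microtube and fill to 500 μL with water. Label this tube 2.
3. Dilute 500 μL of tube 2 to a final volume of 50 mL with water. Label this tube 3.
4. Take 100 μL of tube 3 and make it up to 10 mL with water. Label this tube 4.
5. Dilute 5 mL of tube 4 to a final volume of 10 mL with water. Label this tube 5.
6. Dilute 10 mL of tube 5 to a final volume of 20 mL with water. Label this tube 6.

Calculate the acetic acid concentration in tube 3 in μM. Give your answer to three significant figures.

Step 1: 100 μL + 0.1 mL = 200 μL total → factor 200/100 = 2
Step 2: 50 μL brought to 500 μL → factor 500/50 = 10
Step 3: 500 μL brought to 50 mL → factor 50000/500 = 100
Dilution factor through tube 3 = 2 × 10 × 100 = 2000
[tube 3] = 7.50 mM / 2000 = 0.003750 mM = 3.75 μM

3.75 μM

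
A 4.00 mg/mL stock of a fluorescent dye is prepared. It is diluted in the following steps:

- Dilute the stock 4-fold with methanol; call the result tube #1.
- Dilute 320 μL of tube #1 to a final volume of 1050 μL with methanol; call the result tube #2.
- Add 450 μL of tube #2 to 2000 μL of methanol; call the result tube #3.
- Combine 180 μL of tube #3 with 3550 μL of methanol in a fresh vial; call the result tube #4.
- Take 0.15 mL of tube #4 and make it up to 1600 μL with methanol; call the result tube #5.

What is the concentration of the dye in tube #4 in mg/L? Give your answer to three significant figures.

2.70 mg/L

Step 1: 4-fold → factor 4
Step 2: 320 μL brought to 1050 μL → factor 1050/320 = 3.2812
Step 3: 450 μL + 2000 μL = 2450 μL total → factor 2450/450 = 5.4444
Step 4: 180 μL + 3550 μL = 3730 μL total → factor 3730/180 = 20.722
Dilution factor through tube #4 = 4 × 3.2812 × 5.4444 × 20.722 = 1480.8
[tube #4] = 4.00 mg/mL / 1480.8 = 0.002701 mg/mL = 2.70 mg/L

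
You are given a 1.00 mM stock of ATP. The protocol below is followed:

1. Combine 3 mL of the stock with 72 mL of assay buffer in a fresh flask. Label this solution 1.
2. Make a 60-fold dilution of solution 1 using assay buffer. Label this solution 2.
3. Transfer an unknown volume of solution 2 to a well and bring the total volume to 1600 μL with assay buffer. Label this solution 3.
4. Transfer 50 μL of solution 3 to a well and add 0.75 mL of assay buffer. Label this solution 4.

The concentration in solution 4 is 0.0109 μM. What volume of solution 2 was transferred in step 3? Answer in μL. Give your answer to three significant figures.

419 μL

Step 1: 3 mL + 72 mL = 75 mL total → factor 75/3 = 25
Step 2: 60-fold → factor 60
Step 3: v brought to 1600 μL → factor = 1600 μL/v
Step 4: 50 μL + 0.75 mL = 800 μL total → factor 800/50 = 16
Product of known-step factors = 24000
Overall factor = 1.00 mM / (0.0109 μM) = 91743
Step-3 factor = 91743 / 24000 = 3.8226
v = 1600 μL / 3.8226 = 419 μL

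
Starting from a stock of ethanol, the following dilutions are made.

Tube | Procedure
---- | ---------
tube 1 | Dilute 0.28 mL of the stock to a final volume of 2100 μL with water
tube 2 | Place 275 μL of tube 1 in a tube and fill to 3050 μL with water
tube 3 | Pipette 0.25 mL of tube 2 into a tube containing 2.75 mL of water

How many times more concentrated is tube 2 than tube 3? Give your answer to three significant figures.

12.0

Step 1: 0.28 mL brought to 2100 μL → factor 2.1/0.28 = 7.5
Step 2: 275 μL brought to 3050 μL → factor 3050/275 = 11.091
Step 3: 0.25 mL + 2.75 mL = 3 mL total → factor 3/0.25 = 12
Dilution factor to tube 2 = 83.182; to tube 3 = 998.18
[tube 2]/[tube 3] = (factor to tube 3)/(factor to tube 2) = 998.18/83.182 = 12.0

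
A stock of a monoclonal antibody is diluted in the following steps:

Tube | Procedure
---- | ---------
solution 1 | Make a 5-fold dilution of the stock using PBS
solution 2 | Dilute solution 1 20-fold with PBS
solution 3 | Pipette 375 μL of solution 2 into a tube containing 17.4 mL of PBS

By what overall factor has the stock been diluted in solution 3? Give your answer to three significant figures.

Step 1: 5-fold → factor 5
Step 2: 20-fold → factor 20
Step 3: 375 μL + 17.4 mL = 17775 μL total → factor 17775/375 = 47.4
Overall dilution factor = 5 × 20 × 47.4 = 4740

4.74 × 10^3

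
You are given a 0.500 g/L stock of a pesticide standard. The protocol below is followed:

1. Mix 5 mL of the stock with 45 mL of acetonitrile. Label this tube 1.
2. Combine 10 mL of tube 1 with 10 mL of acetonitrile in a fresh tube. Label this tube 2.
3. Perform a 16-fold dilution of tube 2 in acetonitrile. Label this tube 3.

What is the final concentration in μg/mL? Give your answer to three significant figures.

1.56 μg/mL

Step 1: 5 mL + 45 mL = 50 mL total → factor 50/5 = 10
Step 2: 10 mL + 10 mL = 20 mL total → factor 20/10 = 2
Step 3: 16-fold → factor 16
Overall dilution factor = 10 × 2 × 16 = 320
Final = 0.500 g/L / 320 = 0.001563 g/L = 1.56 μg/mL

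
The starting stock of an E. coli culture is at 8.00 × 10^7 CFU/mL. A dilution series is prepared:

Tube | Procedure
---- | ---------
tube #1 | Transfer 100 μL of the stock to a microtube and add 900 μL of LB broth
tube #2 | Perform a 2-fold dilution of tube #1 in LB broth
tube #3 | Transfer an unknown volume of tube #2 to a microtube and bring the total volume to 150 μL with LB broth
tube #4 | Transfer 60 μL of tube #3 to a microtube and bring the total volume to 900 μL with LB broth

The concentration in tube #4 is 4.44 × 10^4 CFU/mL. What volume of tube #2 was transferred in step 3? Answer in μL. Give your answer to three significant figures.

Step 1: 100 μL + 900 μL = 1000 μL total → factor 1000/100 = 10
Step 2: 2-fold → factor 2
Step 3: v brought to 150 μL → factor = 150 μL/v
Step 4: 60 μL brought to 900 μL → factor 900/60 = 15
Product of known-step factors = 300
Overall factor = 8.00 × 10^7 CFU/mL / (4.44 × 10^4 CFU/mL) = 1801.8
Step-3 factor = 1801.8 / 300 = 6.006
v = 150 μL / 6.006 = 25.0 μL

25.0 μL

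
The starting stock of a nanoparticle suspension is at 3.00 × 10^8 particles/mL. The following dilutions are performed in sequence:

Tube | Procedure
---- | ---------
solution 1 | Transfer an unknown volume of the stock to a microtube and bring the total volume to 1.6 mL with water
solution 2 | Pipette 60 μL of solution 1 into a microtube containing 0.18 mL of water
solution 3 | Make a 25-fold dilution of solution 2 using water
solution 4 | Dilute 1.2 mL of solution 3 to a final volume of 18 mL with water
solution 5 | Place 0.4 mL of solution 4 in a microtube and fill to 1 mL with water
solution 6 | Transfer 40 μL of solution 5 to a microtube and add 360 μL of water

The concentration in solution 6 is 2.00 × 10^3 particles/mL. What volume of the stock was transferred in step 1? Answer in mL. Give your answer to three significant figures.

Step 1: v brought to 1.6 mL → factor = 1.6 mL/v
Step 2: 60 μL + 0.18 mL = 240 μL total → factor 240/60 = 4
Step 3: 25-fold → factor 25
Step 4: 1.2 mL brought to 18 mL → factor 18/1.2 = 15
Step 5: 0.4 mL brought to 1 mL → factor 1/0.4 = 2.5
Step 6: 40 μL + 360 μL = 400 μL total → factor 400/40 = 10
Product of known-step factors = 37500
Overall factor = 3.00 × 10^8 particles/mL / (2.00 × 10^3 particles/mL) = 1.5 × 10^5
Step-1 factor = 1.5 × 10^5 / 37500 = 4
v = 1.6 mL / 4 = 0.400 mL

0.400 mL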